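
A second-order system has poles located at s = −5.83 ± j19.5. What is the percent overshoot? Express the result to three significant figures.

%OS ≈ 39.1%

With σ = 5.83, ω_d = 19.5: ω_n = √(σ²+ω_d²) = 20.4 rad/s, ζ = σ/ω_n = 0.286.
%OS = 100·exp(−πζ/√(1−ζ²)) = 39.1%.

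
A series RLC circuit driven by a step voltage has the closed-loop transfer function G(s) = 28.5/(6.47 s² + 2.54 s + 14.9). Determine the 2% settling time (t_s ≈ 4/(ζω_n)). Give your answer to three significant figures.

t_s ≈ 20.4 s

Dividing through by 6.47: denominator becomes s² + 0.3926 s + 2.303.
So ω_n = √2.303 = 1.52 rad/s and ζ = 0.3926/(2·1.52) = 0.129.
t_s ≈ 4/(ζω_n) = 20.4 s.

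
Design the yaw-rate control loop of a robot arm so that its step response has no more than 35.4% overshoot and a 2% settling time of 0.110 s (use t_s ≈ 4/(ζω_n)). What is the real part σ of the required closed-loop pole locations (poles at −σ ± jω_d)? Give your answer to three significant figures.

The settling-time spec alone fixes σ = ζω_n = 4/t_s = 4/0.110 = 36.4.
(Overshoot then fixes ζ = 0.314 and hence ω_d = σ·√(1−ζ²)/ζ = 110 rad/s.)

σ ≈ 36.4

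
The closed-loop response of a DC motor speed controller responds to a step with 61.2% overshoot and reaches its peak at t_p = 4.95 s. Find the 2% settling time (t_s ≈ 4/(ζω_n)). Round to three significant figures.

From the overshoot, ζ = −ln(OS)/√(π²+ln²(OS)) = 0.154.
From t_p = π/ω_d, ω_d = π/4.95 = 0.635 rad/s, so ω_n = ω_d/√(1−ζ²) = 0.642 rad/s.
t_s ≈ 4/(ζω_n) = 4/(0.154·0.642) = 40.3 s.

t_s ≈ 40.3 s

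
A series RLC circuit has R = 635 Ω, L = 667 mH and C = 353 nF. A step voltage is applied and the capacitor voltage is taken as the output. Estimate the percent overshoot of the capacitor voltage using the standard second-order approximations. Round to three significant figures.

%OS ≈ 47.4%

For a series RLC circuit (capacitor voltage as output), ω_n = 1/√(LC) = 1/√(667 mH · 353 nF) = 2060 rad/s.
ζ = (R/2)·√(C/L) = (635/2)·√(353 nF/667 mH) = 0.231.
%OS = 100·exp(−πζ/√(1−ζ²)) = 47.4%.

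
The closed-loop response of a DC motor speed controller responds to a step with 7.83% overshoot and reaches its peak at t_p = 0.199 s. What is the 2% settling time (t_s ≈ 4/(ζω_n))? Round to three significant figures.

ζ from %OS: ζ = |ln 0.0783|/√(π²+ln²0.0783) = 0.630.
From t_p = π/ω_d, ω_d = π/0.199 = 15.8 rad/s, so ω_n = ω_d/√(1−ζ²) = 20.3 rad/s.
t_s ≈ 4/(ζω_n) = 4/(0.630·20.3) = 0.312 s.

t_s ≈ 0.312 s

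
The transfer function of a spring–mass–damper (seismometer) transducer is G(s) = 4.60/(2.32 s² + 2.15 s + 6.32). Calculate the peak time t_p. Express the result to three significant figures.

Dividing through by 2.32: denominator becomes s² + 0.9267 s + 2.724.
So ω_n = √2.724 = 1.65 rad/s and ζ = 0.9267/(2·1.65) = 0.281.
ω_d = ω_n√(1−ζ²) = 1.58 rad/s. t_p = π/ω_d = 1.98 s.

t_p ≈ 1.98 s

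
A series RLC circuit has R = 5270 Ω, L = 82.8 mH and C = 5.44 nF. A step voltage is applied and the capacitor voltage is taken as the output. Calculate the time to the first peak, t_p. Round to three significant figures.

For a series RLC circuit (capacitor voltage as output), ω_n = 1/√(LC) = 1/√(82.8 mH · 5.44 nF) = 47100 rad/s.
ζ = (R/2)·√(C/L) = (5270/2)·√(5.44 nF/82.8 mH) = 0.675.
ω_d = 47100·√(1 − 0.675²) = 34700 rad/s. t_p = π/ω_d = 0.0000904 s.

t_p ≈ 0.0000904 s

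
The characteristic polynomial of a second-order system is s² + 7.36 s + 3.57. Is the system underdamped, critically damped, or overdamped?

overdamped

a² − 4b = 40 > 0 (two distinct real roots); the system is overdamped.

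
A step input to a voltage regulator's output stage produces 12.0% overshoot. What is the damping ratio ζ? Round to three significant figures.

ζ ≈ 0.559

Inverting the overshoot relation: ζ = |ln 0.120|/√(π² + ln²0.120) = 0.559.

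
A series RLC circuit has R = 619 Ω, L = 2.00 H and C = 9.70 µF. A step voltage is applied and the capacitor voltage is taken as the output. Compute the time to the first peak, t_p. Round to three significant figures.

For a series RLC circuit (capacitor voltage as output), ω_n = 1/√(LC) = 1/√(2.00 H · 9.70 µF) = 227 rad/s.
ζ = (R/2)·√(C/L) = (619/2)·√(9.70 µF/2.00 H) = 0.682.
ω_d = ω_n√(1−ζ²) = 166 rad/s. t_p = π/ω_d = 0.0189 s.

t_p ≈ 0.0189 s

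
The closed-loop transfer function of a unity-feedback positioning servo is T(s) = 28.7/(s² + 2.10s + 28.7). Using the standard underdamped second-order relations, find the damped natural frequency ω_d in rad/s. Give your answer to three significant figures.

Matching coefficients with s² + 2ζω_n s + ω_n² gives ω_n² = 28.7 ⇒ ω_n = 5.36 rad/s, and ζ = 2.10/(2ω_n) = 0.196.
The damped frequency ω_d = ω_n√(1−ζ²) = 5.25 rad/s.

ω_d ≈ 5.25 rad/s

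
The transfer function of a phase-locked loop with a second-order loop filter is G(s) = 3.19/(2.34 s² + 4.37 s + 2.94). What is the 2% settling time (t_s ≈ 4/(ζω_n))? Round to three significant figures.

t_s ≈ 4.28 s

Dividing through by 2.34: denominator becomes s² + 1.868 s + 1.256.
So ω_n = √1.256 = 1.12 rad/s and ζ = 1.868/(2·1.12) = 0.833.
t_s ≈ 4/(ζω_n) = 4.28 s.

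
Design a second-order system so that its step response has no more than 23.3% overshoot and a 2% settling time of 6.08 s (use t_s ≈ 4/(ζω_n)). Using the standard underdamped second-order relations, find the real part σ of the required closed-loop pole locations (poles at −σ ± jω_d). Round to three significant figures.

σ ≈ 0.658

The settling-time spec alone fixes σ = ζω_n = 4/t_s = 4/6.08 = 0.658.
(Overshoot then fixes ζ = 0.421 and hence ω_d = σ·√(1−ζ²)/ζ = 1.42 rad/s.)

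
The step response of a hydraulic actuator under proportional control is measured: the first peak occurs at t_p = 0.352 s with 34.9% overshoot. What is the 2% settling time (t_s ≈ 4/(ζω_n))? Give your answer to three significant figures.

t_s ≈ 1.34 s

The overshoot fixes ζ = −ln(OS)/√(π²+ln²(OS)) = 0.318.
From t_p = π/ω_d, ω_d = π/0.352 = 8.92 rad/s, so ω_n = ω_d/√(1−ζ²) = 9.41 rad/s.
t_s ≈ 4/(ζω_n) = 4/(0.318·9.41) = 1.34 s.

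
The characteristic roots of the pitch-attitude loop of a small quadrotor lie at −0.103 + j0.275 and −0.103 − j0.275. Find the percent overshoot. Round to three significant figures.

|pole| = ω_n = √(0.103² + 0.275²) = 0.294 rad/s; ζ = cos θ = σ/ω_n = 0.351.
Overshoot: exp(−π·0.351/√(1−0.351²)) = 0.308, i.e. 30.8%.

%OS ≈ 30.8%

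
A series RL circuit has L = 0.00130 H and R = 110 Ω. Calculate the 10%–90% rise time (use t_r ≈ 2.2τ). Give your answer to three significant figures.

τ = L/R = 0.00130/110 = 0.0000118 s.
t_r ≈ 2.2τ = 0.0000260 s.

t_r ≈ 0.0000260 s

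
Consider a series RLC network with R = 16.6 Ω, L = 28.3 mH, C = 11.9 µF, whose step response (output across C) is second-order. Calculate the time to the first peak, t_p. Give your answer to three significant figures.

For a series RLC circuit (capacitor voltage as output), ω_n = 1/√(LC) = 1/√(28.3 mH · 11.9 µF) = 1720 rad/s.
ζ = (R/2)·√(C/L) = (16.6/2)·√(11.9 µF/28.3 mH) = 0.170.
ω_d = ω_n√(1−ζ²) = 1700 rad/s. t_p = π/ω_d = 0.00185 s.

t_p ≈ 0.00185 s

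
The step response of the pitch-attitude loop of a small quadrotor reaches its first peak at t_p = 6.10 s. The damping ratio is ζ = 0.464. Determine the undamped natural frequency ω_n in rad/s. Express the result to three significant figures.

ω_n ≈ 0.581 rad/s

Peak time t_p = π/ω_d, so ω_d = π/t_p = π/6.10 = 0.515 rad/s.
ω_n = ω_d/√(1−ζ²) = 0.515/√0.785 = 0.581 rad/s.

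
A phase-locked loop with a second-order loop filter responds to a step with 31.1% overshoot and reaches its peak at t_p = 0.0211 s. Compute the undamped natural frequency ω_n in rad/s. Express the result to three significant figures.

The overshoot fixes ζ = −ln(OS)/√(π²+ln²(OS)) = 0.348.
t_p = π/ω_d ⇒ ω_d = 149 rad/s; then ω_n = ω_d/√(1−ζ²) = 159 rad/s.

ω_n ≈ 159 rad/s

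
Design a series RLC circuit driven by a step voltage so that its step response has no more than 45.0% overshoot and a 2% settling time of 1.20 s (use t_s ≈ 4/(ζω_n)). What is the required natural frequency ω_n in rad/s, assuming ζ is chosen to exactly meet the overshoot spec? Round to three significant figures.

ω_n ≈ 13.5 rad/s

From %OS = 100·exp(−πζ/√(1−ζ²)), invert to get ζ = −ln(OS)/√(π² + ln²(OS)) with OS = 0.450.
−ln 0.450 = 0.7985, so ζ = 0.7985/√(π² + 0.6376) = 0.246.
Then ω_n = 4/(ζ t_s) = 4/(0.246 × 1.20) = 13.5 rad/s.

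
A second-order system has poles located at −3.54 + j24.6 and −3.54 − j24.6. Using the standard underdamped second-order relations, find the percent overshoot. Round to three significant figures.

%OS ≈ 63.6%

The poles are at −σ ± jω_d with σ = 3.54 and ω_d = 24.6, so ω_n = √(σ²+ω_d²) = 24.9 rad/s and ζ = σ/ω_n = 0.142.
%OS = 100 e^{−πζ/√(1−ζ²)} with ζ = 0.142 gives 63.6%.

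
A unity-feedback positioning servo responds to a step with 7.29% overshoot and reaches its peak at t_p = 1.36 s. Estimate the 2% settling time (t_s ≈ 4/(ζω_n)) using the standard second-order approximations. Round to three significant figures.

t_s ≈ 2.08 s

ζ from %OS: ζ = |ln 0.0729|/√(π²+ln²0.0729) = 0.640.
t_p = π/ω_d ⇒ ω_d = 2.31 rad/s; then ω_n = ω_d/√(1−ζ²) = 3.01 rad/s.
t_s ≈ 4/(ζω_n) = 4/(0.640·3.01) = 2.08 s.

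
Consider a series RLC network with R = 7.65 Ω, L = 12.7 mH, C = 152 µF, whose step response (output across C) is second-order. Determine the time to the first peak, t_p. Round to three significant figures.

For a series RLC circuit (capacitor voltage as output), ω_n = 1/√(LC) = 1/√(12.7 mH · 152 µF) = 720 rad/s.
ζ = (R/2)·√(C/L) = (7.65/2)·√(152 µF/12.7 mH) = 0.418.
ω_d = ω_n√(1−ζ²) = 654 rad/s. t_p = π/ω_d = 0.00481 s.

t_p ≈ 0.00481 s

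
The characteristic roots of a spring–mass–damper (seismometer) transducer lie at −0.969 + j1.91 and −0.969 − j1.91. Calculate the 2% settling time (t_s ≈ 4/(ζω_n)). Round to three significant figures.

t_s ≈ 4.13 s

For poles at −σ ± jω_d, ζω_n = σ = 0.969, so t_s ≈ 4/σ = 4.13 s.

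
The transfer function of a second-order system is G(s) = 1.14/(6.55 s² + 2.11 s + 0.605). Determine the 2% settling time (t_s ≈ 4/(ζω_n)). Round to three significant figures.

t_s ≈ 24.8 s

Dividing through by 6.55: denominator becomes s² + 0.3221 s + 0.09237.
So ω_n = √0.09237 = 0.304 rad/s and ζ = 0.3221/(2·0.304) = 0.530.
t_s ≈ 4/(ζω_n) = 24.8 s.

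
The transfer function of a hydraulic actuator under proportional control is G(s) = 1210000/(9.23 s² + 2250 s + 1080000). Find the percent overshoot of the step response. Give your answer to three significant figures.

%OS ≈ 30.2%

Dividing through by 9.23: denominator becomes s² + 243.8 s + 117000.
So ω_n = √117000 = 342 rad/s and ζ = 243.8/(2·342) = 0.356.
Overshoot: exp(−π·0.356/√(1−0.356²)) = 0.302, i.e. 30.2%.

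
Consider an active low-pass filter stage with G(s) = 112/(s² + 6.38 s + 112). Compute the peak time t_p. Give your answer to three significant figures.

Matching coefficients with s² + 2ζω_n s + ω_n² gives ω_n² = 112 ⇒ ω_n = 10.6 rad/s, and ζ = 6.38/(2ω_n) = 0.301.
ω_d = ω_n√(1−ζ²) = 10.1 rad/s. Then t_p = π/ω_d = 0.311 s.

t_p ≈ 0.311 s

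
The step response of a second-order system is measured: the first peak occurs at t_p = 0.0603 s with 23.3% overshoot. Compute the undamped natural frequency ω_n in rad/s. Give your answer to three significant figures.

ζ from %OS: ζ = |ln 0.233|/√(π²+ln²0.233) = 0.421.
From t_p = π/ω_d, ω_d = π/0.0603 = 52.1 rad/s, so ω_n = ω_d/√(1−ζ²) = 57.4 rad/s.

ω_n ≈ 57.4 rad/s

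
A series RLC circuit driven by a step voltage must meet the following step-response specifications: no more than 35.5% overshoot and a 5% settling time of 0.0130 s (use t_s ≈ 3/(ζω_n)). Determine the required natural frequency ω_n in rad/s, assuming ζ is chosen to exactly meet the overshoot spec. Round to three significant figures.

ω_n ≈ 737 rad/s

Inverting the overshoot relation: ζ = |ln 0.355|/√(π² + ln²0.355) = 0.313.
From t_s ≈ 3/(ζω_n): ω_n = 3/(ζ·t_s) = 3/(0.313·0.0130) = 737 rad/s.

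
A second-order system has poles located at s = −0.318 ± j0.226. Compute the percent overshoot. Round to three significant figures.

%OS ≈ 1.20%

|pole| = ω_n = √(0.318² + 0.226²) = 0.390 rad/s; ζ = cos θ = σ/ω_n = 0.815.
Overshoot: exp(−π·0.815/√(1−0.815²)) = 0.0120, i.e. 1.20%.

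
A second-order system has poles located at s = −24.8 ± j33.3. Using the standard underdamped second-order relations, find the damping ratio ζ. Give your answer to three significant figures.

ζ ≈ 0.597

|pole| = ω_n = √(24.8² + 33.3²) = 41.5 rad/s; ζ = cos θ = σ/ω_n = 0.597.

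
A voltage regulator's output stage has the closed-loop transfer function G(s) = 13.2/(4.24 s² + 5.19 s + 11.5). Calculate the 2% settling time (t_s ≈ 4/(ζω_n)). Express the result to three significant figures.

t_s ≈ 6.54 s

Dividing through by 4.24: denominator becomes s² + 1.224 s + 2.712.
So ω_n = √2.712 = 1.65 rad/s and ζ = 1.224/(2·1.65) = 0.372.
t_s ≈ 4/(ζω_n) = 6.54 s.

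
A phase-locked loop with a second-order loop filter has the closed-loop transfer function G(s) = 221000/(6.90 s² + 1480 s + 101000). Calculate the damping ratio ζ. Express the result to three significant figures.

ζ ≈ 0.886

Dividing through by 6.90: denominator becomes s² + 214.5 s + 14640.
So ω_n = √14640 = 121 rad/s and ζ = 214.5/(2·121) = 0.886.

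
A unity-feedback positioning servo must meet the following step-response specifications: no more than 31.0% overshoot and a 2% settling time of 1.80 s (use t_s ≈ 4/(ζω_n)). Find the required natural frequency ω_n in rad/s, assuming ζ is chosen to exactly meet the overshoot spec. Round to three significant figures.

Inverting the overshoot relation: ζ = |ln 0.310|/√(π² + ln²0.310) = 0.349.
Then ω_n = 4/(ζ t_s) = 4/(0.349 × 1.80) = 6.36 rad/s.

ω_n ≈ 6.36 rad/s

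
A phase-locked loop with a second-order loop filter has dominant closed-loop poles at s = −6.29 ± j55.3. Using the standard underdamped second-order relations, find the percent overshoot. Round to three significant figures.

%OS ≈ 70.0%

With σ = 6.29, ω_d = 55.3: ω_n = √(σ²+ω_d²) = 55.7 rad/s, ζ = σ/ω_n = 0.113.
%OS = 100·exp(−πζ/√(1−ζ²)) = 70.0%.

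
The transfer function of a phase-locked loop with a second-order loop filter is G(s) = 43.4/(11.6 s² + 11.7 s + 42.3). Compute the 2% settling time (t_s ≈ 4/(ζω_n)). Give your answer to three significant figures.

t_s ≈ 7.93 s

Dividing through by 11.6: denominator becomes s² + 1.009 s + 3.647.
So ω_n = √3.647 = 1.91 rad/s and ζ = 1.009/(2·1.91) = 0.264.
t_s ≈ 4/(ζω_n) = 7.93 s.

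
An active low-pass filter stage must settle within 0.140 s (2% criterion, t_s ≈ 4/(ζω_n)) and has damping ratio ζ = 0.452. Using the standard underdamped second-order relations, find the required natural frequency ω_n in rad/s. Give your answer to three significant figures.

Rearranging t_s ≈ 4/(ζω_n) gives ω_n = 4/(ζ·t_s) = 4/(0.452 × 0.140) = 63.2 rad/s.

ω_n ≈ 63.2 rad/s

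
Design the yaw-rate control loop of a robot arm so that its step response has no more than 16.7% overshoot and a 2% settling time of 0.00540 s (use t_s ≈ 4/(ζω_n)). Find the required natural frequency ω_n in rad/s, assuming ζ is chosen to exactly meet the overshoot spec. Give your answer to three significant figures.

ω_n ≈ 1500 rad/s

ζ = −ln(OS)/√(π² + (ln OS)²). With OS = 0.167, ln OS = −1.790 and ζ = 1.790/3.616 = 0.495.
Then ω_n = 4/(ζ t_s) = 4/(0.495 × 0.00540) = 1500 rad/s.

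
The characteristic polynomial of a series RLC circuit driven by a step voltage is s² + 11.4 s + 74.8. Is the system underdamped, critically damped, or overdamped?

underdamped

a² − 4b = 11.4² − 4·74.8 < 0 (complex roots); the system is underdamped.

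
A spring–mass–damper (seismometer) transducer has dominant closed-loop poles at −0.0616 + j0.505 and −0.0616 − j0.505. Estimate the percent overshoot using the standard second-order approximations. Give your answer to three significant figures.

The poles are at −σ ± jω_d with σ = 0.0616 and ω_d = 0.505, so ω_n = √(σ²+ω_d²) = 0.509 rad/s and ζ = σ/ω_n = 0.121.
%OS = 100·exp(−πζ/√(1−ζ²)) = 68.2%.

%OS ≈ 68.2%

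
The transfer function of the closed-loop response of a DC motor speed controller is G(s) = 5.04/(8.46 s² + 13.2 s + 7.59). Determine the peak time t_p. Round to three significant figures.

t_p ≈ 5.85 s

Dividing through by 8.46: denominator becomes s² + 1.560 s + 0.8972.
So ω_n = √0.8972 = 0.947 rad/s and ζ = 1.560/(2·0.947) = 0.824.
ω_d = ω_n√(1−ζ²) = 0.537 rad/s. t_p = π/ω_d = 5.85 s.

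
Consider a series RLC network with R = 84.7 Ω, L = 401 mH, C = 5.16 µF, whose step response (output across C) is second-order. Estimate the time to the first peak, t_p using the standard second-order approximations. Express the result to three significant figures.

t_p ≈ 0.00457 s

For a series RLC circuit (capacitor voltage as output), ω_n = 1/√(LC) = 1/√(401 mH · 5.16 µF) = 695 rad/s.
ζ = (R/2)·√(C/L) = (84.7/2)·√(5.16 µF/401 mH) = 0.152.
The damped frequency ω_d = ω_n√(1−ζ²) = 687 rad/s. t_p = π/ω_d = 0.00457 s.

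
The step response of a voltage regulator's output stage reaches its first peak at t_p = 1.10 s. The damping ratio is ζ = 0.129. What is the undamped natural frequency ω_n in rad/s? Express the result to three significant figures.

ω_n ≈ 2.88 rad/s

Peak time t_p = π/ω_d, so ω_d = π/t_p = π/1.10 = 2.86 rad/s.
ω_n = ω_d/√(1−ζ²) = 2.86/√0.983 = 2.88 rad/s.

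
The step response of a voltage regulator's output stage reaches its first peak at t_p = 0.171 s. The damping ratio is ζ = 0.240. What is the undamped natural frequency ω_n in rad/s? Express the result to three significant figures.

ω_n ≈ 18.9 rad/s

Peak time t_p = π/ω_d, so ω_d = π/t_p = π/0.171 = 18.4 rad/s.
ω_n = ω_d/√(1−ζ²) = 18.4/√0.942 = 18.9 rad/s.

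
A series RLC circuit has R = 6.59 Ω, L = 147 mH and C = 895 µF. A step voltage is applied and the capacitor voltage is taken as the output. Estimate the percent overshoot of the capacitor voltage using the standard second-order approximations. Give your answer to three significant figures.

For a series RLC circuit (capacitor voltage as output), ω_n = 1/√(LC) = 1/√(147 mH · 895 µF) = 87.2 rad/s.
ζ = (R/2)·√(C/L) = (6.59/2)·√(895 µF/147 mH) = 0.257.
%OS = 100·exp(−πζ/√(1−ζ²)) = 43.4%.

%OS ≈ 43.4%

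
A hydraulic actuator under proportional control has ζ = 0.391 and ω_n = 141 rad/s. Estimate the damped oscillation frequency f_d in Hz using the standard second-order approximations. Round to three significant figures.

f_d ≈ 20.7 Hz

ω_d = ω_n√(1−ζ²) = 141·√0.847 = 130 rad/s.
f_d = ω_d/(2π) = 20.7 Hz.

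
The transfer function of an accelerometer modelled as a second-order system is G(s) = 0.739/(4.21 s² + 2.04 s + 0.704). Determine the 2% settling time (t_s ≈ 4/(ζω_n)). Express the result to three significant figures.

Dividing through by 4.21: denominator becomes s² + 0.4846 s + 0.1672.
So ω_n = √0.1672 = 0.409 rad/s and ζ = 0.4846/(2·0.409) = 0.592.
t_s ≈ 4/(ζω_n) = 16.5 s.

t_s ≈ 16.5 s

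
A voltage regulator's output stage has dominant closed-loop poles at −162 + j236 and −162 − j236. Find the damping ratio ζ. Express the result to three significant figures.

ζ ≈ 0.566

|pole| = ω_n = √(162² + 236²) = 286 rad/s; ζ = cos θ = σ/ω_n = 0.566.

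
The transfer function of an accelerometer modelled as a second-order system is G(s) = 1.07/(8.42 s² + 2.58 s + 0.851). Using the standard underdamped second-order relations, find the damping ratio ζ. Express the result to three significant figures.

ζ ≈ 0.482

Dividing through by 8.42: denominator becomes s² + 0.3064 s + 0.1011.
So ω_n = √0.1011 = 0.318 rad/s and ζ = 0.3064/(2·0.318) = 0.482.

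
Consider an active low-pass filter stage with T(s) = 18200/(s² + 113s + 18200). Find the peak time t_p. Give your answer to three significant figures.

t_p ≈ 0.0256 s

Matching coefficients with s² + 2ζω_n s + ω_n² gives ω_n² = 18200 ⇒ ω_n = 135 rad/s, and ζ = 113/(2ω_n) = 0.419.
The damped frequency ω_d = ω_n√(1−ζ²) = 123 rad/s. Then t_p = π/ω_d = 0.0256 s.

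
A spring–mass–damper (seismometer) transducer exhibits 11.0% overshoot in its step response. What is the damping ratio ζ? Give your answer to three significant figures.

ζ ≈ 0.575

ζ = −ln(OS)/√(π² + (ln OS)²). With OS = 0.110, ln OS = −2.207 and ζ = 2.207/3.839 = 0.575.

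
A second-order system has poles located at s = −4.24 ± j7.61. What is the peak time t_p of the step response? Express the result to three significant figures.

t_p ≈ 0.413 s

t_p = π/ω_d with ω_d = 7.61 (the imaginary part), so t_p = 0.413 s.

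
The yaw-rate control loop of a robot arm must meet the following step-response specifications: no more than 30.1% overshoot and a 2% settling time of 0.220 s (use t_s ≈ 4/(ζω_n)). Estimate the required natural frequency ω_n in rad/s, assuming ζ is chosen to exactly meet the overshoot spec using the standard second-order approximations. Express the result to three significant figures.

ζ = −ln(OS)/√(π² + (ln OS)²). With OS = 0.301, ln OS = −1.201 and ζ = 1.201/3.363 = 0.357.
Then ω_n = 4/(ζ t_s) = 4/(0.357 × 0.220) = 50.9 rad/s.

ω_n ≈ 50.9 rad/s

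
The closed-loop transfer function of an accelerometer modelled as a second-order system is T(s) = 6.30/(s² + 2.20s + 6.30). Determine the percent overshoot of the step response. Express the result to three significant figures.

%OS ≈ 21.6%

Comparing the denominator to s² + 2ζω_n s + ω_n²: ω_n = √6.30 = 2.51 rad/s, and 2ζω_n = 2.20 so ζ = 2.20/(2·2.51) = 0.438.
%OS = 100·exp(−πζ/√(1−ζ²)) = 21.6%.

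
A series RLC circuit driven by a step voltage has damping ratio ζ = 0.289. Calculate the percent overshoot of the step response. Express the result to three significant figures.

%OS ≈ 38.7%

For an underdamped second-order system, %OS = 100·exp(−πζ/√(1−ζ²)).
πζ/√(1−ζ²) = π·0.289/√(1−0.0835) = 0.9484, so %OS = 100·e^(−0.9484) = 38.7%.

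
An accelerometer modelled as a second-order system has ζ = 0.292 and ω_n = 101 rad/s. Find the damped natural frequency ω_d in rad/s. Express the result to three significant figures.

ω_d = ω_n√(1−ζ²) = 101·√0.915 = 96.6 rad/s.

ω_d ≈ 96.6 rad/s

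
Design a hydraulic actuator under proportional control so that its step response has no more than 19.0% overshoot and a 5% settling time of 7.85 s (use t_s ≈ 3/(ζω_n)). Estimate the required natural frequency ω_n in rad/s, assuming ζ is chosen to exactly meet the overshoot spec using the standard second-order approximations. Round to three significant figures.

ω_n ≈ 0.818 rad/s

Inverting the overshoot relation: ζ = |ln 0.190|/√(π² + ln²0.190) = 0.467.
From t_s ≈ 3/(ζω_n): ω_n = 3/(ζ·t_s) = 3/(0.467·7.85) = 0.818 rad/s.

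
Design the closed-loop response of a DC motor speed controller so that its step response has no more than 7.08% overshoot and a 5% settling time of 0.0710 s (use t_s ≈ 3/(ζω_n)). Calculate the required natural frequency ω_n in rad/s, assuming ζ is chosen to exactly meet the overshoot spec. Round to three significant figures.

ω_n ≈ 65.6 rad/s

ζ = −ln(OS)/√(π² + (ln OS)²). With OS = 0.0708, ln OS = −2.648 and ζ = 2.648/4.109 = 0.644.
From t_s ≈ 3/(ζω_n): ω_n = 3/(ζ·t_s) = 3/(0.644·0.0710) = 65.6 rad/s.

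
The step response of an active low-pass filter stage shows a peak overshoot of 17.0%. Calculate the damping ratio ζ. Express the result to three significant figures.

ζ = −ln(OS)/√(π² + (ln OS)²). With OS = 0.170, ln OS = −1.772 and ζ = 1.772/3.607 = 0.491.

ζ ≈ 0.491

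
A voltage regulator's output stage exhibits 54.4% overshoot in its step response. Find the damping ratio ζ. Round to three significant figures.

ζ ≈ 0.190

From %OS = 100·exp(−πζ/√(1−ζ²)), invert to get ζ = −ln(OS)/√(π² + ln²(OS)) with OS = 0.544.
−ln 0.544 = 0.6088, so ζ = 0.6088/√(π² + 0.3706) = 0.190.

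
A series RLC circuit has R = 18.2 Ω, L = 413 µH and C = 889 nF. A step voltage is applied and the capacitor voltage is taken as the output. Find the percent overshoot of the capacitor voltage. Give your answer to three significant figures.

%OS ≈ 23.1%

For a series RLC circuit (capacitor voltage as output), ω_n = 1/√(LC) = 1/√(413 µH · 889 nF) = 52200 rad/s.
ζ = (R/2)·√(C/L) = (18.2/2)·√(889 nF/413 µH) = 0.422.
%OS = 100 e^{−πζ/√(1−ζ²)} with ζ = 0.422 gives 23.1%.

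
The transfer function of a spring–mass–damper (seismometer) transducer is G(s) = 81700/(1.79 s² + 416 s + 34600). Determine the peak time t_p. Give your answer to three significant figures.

t_p ≈ 0.0412 s

Dividing through by 1.79: denominator becomes s² + 232.4 s + 19330.
So ω_n = √19330 = 139 rad/s and ζ = 232.4/(2·139) = 0.836.
The damped frequency ω_d = ω_n√(1−ζ²) = 76.3 rad/s. t_p = π/ω_d = 0.0412 s.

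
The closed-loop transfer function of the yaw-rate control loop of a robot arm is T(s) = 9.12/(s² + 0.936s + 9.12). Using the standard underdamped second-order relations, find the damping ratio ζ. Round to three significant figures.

Matching coefficients with s² + 2ζω_n s + ω_n² gives ω_n² = 9.12 ⇒ ω_n = 3.02 rad/s, and ζ = 0.936/(2ω_n) = 0.155.

ζ ≈ 0.155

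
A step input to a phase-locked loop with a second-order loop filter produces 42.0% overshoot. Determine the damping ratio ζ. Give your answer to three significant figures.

ζ ≈ 0.266

From %OS = 100·exp(−πζ/√(1−ζ²)), invert to get ζ = −ln(OS)/√(π² + ln²(OS)) with OS = 0.420.
−ln 0.420 = 0.8675, so ζ = 0.8675/√(π² + 0.7526) = 0.266.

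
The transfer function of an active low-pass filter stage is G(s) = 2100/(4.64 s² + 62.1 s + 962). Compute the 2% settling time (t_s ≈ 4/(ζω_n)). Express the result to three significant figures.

Dividing through by 4.64: denominator becomes s² + 13.38 s + 207.3.
So ω_n = √207.3 = 14.4 rad/s and ζ = 13.38/(2·14.4) = 0.465.
t_s ≈ 4/(ζω_n) = 0.598 s.

t_s ≈ 0.598 s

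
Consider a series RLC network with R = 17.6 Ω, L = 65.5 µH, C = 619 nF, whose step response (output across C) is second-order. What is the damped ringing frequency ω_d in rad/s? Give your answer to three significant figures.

For a series RLC circuit (capacitor voltage as output), ω_n = 1/√(LC) = 1/√(65.5 µH · 619 nF) = 157000 rad/s.
ζ = (R/2)·√(C/L) = (17.6/2)·√(619 nF/65.5 µH) = 0.855.
The damped frequency ω_d = ω_n√(1−ζ²) = 81300 rad/s.

ω_d ≈ 81300 rad/s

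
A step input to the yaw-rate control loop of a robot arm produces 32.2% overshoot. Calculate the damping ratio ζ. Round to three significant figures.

ζ ≈ 0.339

ζ = −ln(OS)/√(π² + (ln OS)²). With OS = 0.322, ln OS = −1.133 and ζ = 1.133/3.340 = 0.339.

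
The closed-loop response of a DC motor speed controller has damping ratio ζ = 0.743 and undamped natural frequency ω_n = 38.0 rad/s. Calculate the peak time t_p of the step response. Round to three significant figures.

The damped frequency is ω_d = ω_n√(1−ζ²) = 38.0·√(1−0.552) = 25.4 rad/s.
Peak time t_p = π/ω_d = π/25.4 = 0.124 s.

t_p ≈ 0.124 s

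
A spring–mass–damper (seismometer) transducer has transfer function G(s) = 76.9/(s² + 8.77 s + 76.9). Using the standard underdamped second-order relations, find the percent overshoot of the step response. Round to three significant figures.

%OS ≈ 16.3%

ω_n = √76.9 = 8.77 rad/s; ζ = 8.77/(2·8.77) = 0.500.
%OS = 100 e^{−πζ/√(1−ζ²)} with ζ = 0.500 gives 16.3%.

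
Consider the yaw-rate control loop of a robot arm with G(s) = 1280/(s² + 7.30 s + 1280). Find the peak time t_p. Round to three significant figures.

Matching coefficients with s² + 2ζω_n s + ω_n² gives ω_n² = 1280 ⇒ ω_n = 35.8 rad/s, and ζ = 7.30/(2ω_n) = 0.102.
ω_d = ω_n√(1−ζ²) = 35.6 rad/s. Then t_p = π/ω_d = 0.0883 s.

t_p ≈ 0.0883 s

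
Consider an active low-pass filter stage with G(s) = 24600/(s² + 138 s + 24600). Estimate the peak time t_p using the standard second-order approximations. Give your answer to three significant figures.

ω_n = √24600 = 157 rad/s; ζ = 138/(2·157) = 0.440.
ω_d = 157·√(1 − 0.440²) = 141 rad/s. Then t_p = π/ω_d = 0.0223 s.

t_p ≈ 0.0223 s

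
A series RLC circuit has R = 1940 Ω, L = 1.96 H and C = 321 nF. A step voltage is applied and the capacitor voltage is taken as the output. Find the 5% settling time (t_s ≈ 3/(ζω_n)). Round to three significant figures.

For a series RLC circuit (capacitor voltage as output), ω_n = 1/√(LC) = 1/√(1.96 H · 321 nF) = 1260 rad/s.
ζ = (R/2)·√(C/L) = (1940/2)·√(321 nF/1.96 H) = 0.393.
t_s ≈ 3/(ζω_n) = 0.00606 s.

t_s ≈ 0.00606 s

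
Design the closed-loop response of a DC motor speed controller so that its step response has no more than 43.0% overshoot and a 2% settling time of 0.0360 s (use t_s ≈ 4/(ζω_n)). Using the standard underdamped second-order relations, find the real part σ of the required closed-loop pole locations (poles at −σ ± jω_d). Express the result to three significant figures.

σ ≈ 111

The settling-time spec alone fixes σ = ζω_n = 4/t_s = 4/0.0360 = 111.
(Overshoot then fixes ζ = 0.259 and hence ω_d = σ·√(1−ζ²)/ζ = 414 rad/s.)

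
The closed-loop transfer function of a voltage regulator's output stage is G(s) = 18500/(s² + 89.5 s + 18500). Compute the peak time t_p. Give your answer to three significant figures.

t_p ≈ 0.0245 s

ω_n = √18500 = 136 rad/s; ζ = 89.5/(2·136) = 0.329.
ω_d = 136·√(1 − 0.329²) = 128 rad/s. Then t_p = π/ω_d = 0.0245 s.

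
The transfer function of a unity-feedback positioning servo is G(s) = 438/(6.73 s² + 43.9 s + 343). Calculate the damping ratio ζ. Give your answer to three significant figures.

ζ ≈ 0.457

Dividing through by 6.73: denominator becomes s² + 6.523 s + 50.97.
So ω_n = √50.97 = 7.14 rad/s and ζ = 6.523/(2·7.14) = 0.457.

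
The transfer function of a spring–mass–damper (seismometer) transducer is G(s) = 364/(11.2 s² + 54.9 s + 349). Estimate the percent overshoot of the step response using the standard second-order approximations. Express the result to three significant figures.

Dividing through by 11.2: denominator becomes s² + 4.902 s + 31.16.
So ω_n = √31.16 = 5.58 rad/s and ζ = 4.902/(2·5.58) = 0.439.
%OS = 100 e^{−πζ/√(1−ζ²)} with ζ = 0.439 gives 21.5%.

%OS ≈ 21.5%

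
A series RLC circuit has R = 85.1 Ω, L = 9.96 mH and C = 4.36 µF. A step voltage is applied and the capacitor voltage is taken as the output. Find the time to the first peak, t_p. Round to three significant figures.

t_p ≈ 0.00144 s

For a series RLC circuit (capacitor voltage as output), ω_n = 1/√(LC) = 1/√(9.96 mH · 4.36 µF) = 4800 rad/s.
ζ = (R/2)·√(C/L) = (85.1/2)·√(4.36 µF/9.96 mH) = 0.890.
The damped frequency ω_d = ω_n√(1−ζ²) = 2190 rad/s. t_p = π/ω_d = 0.00144 s.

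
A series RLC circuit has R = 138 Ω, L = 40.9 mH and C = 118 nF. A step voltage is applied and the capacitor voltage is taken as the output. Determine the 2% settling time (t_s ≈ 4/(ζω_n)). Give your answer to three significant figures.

t_s ≈ 0.00237 s

For a series RLC circuit (capacitor voltage as output), ω_n = 1/√(LC) = 1/√(40.9 mH · 118 nF) = 14400 rad/s.
ζ = (R/2)·√(C/L) = (138/2)·√(118 nF/40.9 mH) = 0.117.
t_s ≈ 4/(ζω_n) = 0.00237 s.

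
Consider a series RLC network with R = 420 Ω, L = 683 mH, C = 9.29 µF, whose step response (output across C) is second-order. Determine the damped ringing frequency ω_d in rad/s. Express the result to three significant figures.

For a series RLC circuit (capacitor voltage as output), ω_n = 1/√(LC) = 1/√(683 mH · 9.29 µF) = 397 rad/s.
ζ = (R/2)·√(C/L) = (420/2)·√(9.29 µF/683 mH) = 0.774.
The damped frequency ω_d = ω_n√(1−ζ²) = 251 rad/s.

ω_d ≈ 251 rad/s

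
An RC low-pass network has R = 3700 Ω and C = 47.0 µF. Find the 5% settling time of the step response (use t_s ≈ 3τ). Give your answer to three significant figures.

τ = RC = 3700 × 47.0 µF = 0.174 s.
t_s ≈ 3τ = 0.522 s.

t_s ≈ 0.522 s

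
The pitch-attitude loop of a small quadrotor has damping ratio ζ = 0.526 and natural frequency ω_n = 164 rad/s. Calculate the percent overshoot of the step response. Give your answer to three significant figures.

%OS ≈ 14.3%

For an underdamped second-order system, %OS = 100·exp(−πζ/√(1−ζ²)).
πζ/√(1−ζ²) = π·0.526/√(1−0.277) = 1.943, so %OS = 100·e^(−1.943) = 14.3%.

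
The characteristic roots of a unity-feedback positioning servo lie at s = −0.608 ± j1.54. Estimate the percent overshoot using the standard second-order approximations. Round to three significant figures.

%OS ≈ 28.9%

With σ = 0.608, ω_d = 1.54: ω_n = √(σ²+ω_d²) = 1.66 rad/s, ζ = σ/ω_n = 0.367.
%OS = 100·exp(−πζ/√(1−ζ²)) = 28.9%.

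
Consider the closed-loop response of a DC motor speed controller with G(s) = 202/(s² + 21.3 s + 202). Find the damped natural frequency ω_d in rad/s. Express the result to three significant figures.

Comparing the denominator to s² + 2ζω_n s + ω_n²: ω_n = √202 = 14.2 rad/s, and 2ζω_n = 21.3 so ζ = 21.3/(2·14.2) = 0.749.
ω_d = ω_n√(1−ζ²) = 9.41 rad/s.

ω_d ≈ 9.41 rad/s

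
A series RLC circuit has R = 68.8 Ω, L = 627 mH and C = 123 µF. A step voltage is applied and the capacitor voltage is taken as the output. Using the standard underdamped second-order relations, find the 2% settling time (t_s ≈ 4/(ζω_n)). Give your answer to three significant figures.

For a series RLC circuit (capacitor voltage as output), ω_n = 1/√(LC) = 1/√(627 mH · 123 µF) = 114 rad/s.
ζ = (R/2)·√(C/L) = (68.8/2)·√(123 µF/627 mH) = 0.482.
t_s ≈ 4/(ζω_n) = 0.0729 s.

t_s ≈ 0.0729 s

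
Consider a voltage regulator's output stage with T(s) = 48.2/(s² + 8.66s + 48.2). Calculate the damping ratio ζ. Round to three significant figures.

ω_n = √48.2 = 6.94 rad/s; ζ = 8.66/(2·6.94) = 0.624.

ζ ≈ 0.624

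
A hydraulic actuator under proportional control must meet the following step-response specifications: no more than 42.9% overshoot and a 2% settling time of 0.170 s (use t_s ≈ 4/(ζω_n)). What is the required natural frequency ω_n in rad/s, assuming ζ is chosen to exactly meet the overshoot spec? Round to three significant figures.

ω_n ≈ 90.5 rad/s

From %OS = 100·exp(−πζ/√(1−ζ²)), invert to get ζ = −ln(OS)/√(π² + ln²(OS)) with OS = 0.429.
−ln 0.429 = 0.8463, so ζ = 0.8463/√(π² + 0.7162) = 0.260.
From t_s ≈ 4/(ζω_n): ω_n = 4/(ζ·t_s) = 4/(0.260·0.170) = 90.5 rad/s.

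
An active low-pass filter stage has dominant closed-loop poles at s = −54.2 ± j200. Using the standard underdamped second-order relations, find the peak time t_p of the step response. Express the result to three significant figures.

t_p = π/ω_d with ω_d = 200 (the imaginary part), so t_p = 0.0157 s.

t_p ≈ 0.0157 s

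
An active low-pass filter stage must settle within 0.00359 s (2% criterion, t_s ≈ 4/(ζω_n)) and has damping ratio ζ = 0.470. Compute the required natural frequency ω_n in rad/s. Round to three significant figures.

ω_n ≈ 2370 rad/s

Rearranging t_s ≈ 4/(ζω_n) gives ω_n = 4/(ζ·t_s) = 4/(0.470 × 0.00359) = 2370 rad/s.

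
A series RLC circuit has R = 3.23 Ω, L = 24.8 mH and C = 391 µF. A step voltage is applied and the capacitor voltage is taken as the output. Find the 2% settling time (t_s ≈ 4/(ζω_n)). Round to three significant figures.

For a series RLC circuit (capacitor voltage as output), ω_n = 1/√(LC) = 1/√(24.8 mH · 391 µF) = 321 rad/s.
ζ = (R/2)·√(C/L) = (3.23/2)·√(391 µF/24.8 mH) = 0.203.
t_s ≈ 4/(ζω_n) = 0.0614 s.

t_s ≈ 0.0614 s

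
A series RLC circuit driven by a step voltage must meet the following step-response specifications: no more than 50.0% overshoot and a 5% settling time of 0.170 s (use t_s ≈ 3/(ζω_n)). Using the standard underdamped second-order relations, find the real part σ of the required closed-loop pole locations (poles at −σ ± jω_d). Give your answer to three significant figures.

The settling-time spec alone fixes σ = ζω_n = 3/t_s = 3/0.170 = 17.6.
(Overshoot then fixes ζ = 0.215 and hence ω_d = σ·√(1−ζ²)/ζ = 80.0 rad/s.)

σ ≈ 17.6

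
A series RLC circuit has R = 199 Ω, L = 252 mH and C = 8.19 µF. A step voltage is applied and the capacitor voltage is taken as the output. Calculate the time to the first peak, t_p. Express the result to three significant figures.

For a series RLC circuit (capacitor voltage as output), ω_n = 1/√(LC) = 1/√(252 mH · 8.19 µF) = 696 rad/s.
ζ = (R/2)·√(C/L) = (199/2)·√(8.19 µF/252 mH) = 0.567.
ω_d = 696·√(1 − 0.567²) = 573 rad/s. t_p = π/ω_d = 0.00548 s.

t_p ≈ 0.00548 s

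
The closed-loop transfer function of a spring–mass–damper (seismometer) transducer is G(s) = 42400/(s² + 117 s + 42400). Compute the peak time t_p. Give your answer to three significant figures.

Matching coefficients with s² + 2ζω_n s + ω_n² gives ω_n² = 42400 ⇒ ω_n = 206 rad/s, and ζ = 117/(2ω_n) = 0.284.
ω_d = 206·√(1 − 0.284²) = 197 rad/s. Then t_p = π/ω_d = 0.0159 s.

t_p ≈ 0.0159 s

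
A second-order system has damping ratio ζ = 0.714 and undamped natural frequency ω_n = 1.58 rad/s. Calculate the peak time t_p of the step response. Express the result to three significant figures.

t_p ≈ 2.84 s

The damped frequency is ω_d = ω_n√(1−ζ²) = 1.58·√(1−0.510) = 1.11 rad/s.
Peak time t_p = π/ω_d = π/1.11 = 2.84 s.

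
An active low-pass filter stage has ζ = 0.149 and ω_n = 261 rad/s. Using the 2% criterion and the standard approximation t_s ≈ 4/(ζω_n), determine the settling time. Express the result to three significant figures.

t_s ≈ 0.103 s

t_s ≈ 4/(ζω_n) = 4/(0.149 × 261) = 0.103 s.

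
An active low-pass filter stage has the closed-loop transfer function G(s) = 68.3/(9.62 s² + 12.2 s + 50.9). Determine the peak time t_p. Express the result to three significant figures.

Dividing through by 9.62: denominator becomes s² + 1.268 s + 5.291.
So ω_n = √5.291 = 2.30 rad/s and ζ = 1.268/(2·2.30) = 0.276.
ω_d = ω_n√(1−ζ²) = 2.21 rad/s. t_p = π/ω_d = 1.42 s.

t_p ≈ 1.42 s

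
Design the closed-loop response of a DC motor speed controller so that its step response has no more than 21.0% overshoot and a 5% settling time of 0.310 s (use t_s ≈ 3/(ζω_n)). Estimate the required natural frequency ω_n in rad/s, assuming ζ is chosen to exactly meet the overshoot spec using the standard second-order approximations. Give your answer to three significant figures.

ω_n ≈ 21.8 rad/s

ζ = −ln(OS)/√(π² + (ln OS)²). With OS = 0.210, ln OS = −1.561 and ζ = 1.561/3.508 = 0.445.
From t_s ≈ 3/(ζω_n): ω_n = 3/(ζ·t_s) = 3/(0.445·0.310) = 21.8 rad/s.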